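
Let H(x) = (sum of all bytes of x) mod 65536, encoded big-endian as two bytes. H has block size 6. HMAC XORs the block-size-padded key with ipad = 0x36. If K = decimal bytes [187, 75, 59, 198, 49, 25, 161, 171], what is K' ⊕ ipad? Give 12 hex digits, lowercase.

35ab36363636

Key decimal bytes [187, 75, 59, 198, 49, 25, 161, 171] = bb 4b 3b c6 31 19 a1 ab is 8 bytes > B = 6, so hash it first: H(key) = 03 9d, then zero-pad to 6 bytes: K' = 03 9d 00 00 00 00.
XOR each byte with 0x36: 03⊕36=35, 9d⊕36=ab, 00⊕36=36, 00⊕36=36, 00⊕36=36, 00⊕36=36.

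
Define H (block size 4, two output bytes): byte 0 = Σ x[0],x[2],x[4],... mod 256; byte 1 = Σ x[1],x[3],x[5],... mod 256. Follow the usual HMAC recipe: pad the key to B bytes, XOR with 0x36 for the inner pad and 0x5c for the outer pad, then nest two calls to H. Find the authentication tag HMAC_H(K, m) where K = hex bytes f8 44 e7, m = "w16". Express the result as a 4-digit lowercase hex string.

ab4d

Key hex bytes f8 44 e7 is 3 bytes ≤ B = 4; zero-pad to 4 bytes: K' = f8 44 e7 00.
K' ⊕ ipad = ce 72 d1 36.  K' ⊕ opad = a4 18 bb 5c.
Inner input = (K'⊕ipad) ∥ m = ce 72 d1 36 ∥ 77 31 36.
Inner hash: even-index sum = 588 mod 256 = 76; odd-index sum = 217 mod 256 = 217 → 4c d9.
Outer input = (K'⊕opad) ∥ inner = a4 18 bb 5c ∥ 4c d9.
Outer hash (tag): even-index sum = 427 mod 256 = 171; odd-index sum = 333 mod 256 = 77 → ab 4d.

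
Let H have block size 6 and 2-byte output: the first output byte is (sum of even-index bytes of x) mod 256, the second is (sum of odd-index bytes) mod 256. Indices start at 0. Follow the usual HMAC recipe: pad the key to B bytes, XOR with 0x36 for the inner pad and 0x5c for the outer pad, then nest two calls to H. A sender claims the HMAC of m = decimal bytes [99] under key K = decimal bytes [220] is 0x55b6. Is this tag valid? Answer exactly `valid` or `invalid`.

Key decimal bytes [220] = dc is 1 byte ≤ B = 6; zero-pad to 6 bytes: K' = dc 00 00 00 00 00.
K' ⊕ ipad = ea 36 36 36 36 36; K' ⊕ opad = 80 5c 5c 5c 5c 5c.
Inner hash: even-index sum = 441 mod 256 = 185; odd-index sum = 162 mod 256 = 162 → b9 a2.
Outer hash (recomputed tag): even-index sum = 497 mod 256 = 241; odd-index sum = 438 mod 256 = 182 → f1 b6.
Recomputed tag = f1b6; claimed = 55b6 → mismatch.

invalid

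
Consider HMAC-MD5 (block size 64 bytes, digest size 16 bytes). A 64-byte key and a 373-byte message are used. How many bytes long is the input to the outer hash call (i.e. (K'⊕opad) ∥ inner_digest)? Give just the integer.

80

Key is 64 ≤ 64 bytes, zero-padded: |K'| = 64.
Outer input = (K'⊕opad) ∥ H(inner) → 64 + 16 = 80 bytes.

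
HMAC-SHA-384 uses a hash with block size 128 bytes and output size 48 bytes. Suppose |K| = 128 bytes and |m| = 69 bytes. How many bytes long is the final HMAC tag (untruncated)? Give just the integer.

The tag is one SHA-384 digest: 48 bytes.

48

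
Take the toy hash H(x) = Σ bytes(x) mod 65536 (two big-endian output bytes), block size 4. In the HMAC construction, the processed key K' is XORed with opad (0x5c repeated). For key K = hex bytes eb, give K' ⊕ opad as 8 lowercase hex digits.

Key hex bytes eb is 1 byte ≤ B = 4; zero-pad to 4 bytes: K' = eb 00 00 00.
XOR each byte with 0x5c: eb⊕5c=b7, 00⊕5c=5c, 00⊕5c=5c, 00⊕5c=5c.

b75c5c5c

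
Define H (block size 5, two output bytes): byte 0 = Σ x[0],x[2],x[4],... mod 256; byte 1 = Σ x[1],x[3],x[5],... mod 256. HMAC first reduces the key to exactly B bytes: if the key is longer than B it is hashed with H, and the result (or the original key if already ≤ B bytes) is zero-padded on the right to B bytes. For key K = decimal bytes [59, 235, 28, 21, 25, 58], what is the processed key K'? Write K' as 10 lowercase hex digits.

|K| = 6 > B = 5, so first hash the key.
H(K): even-index sum = 112 mod 256 = 112; odd-index sum = 314 mod 256 = 58 → 70 3a.
Zero-pad H(K) = 70 3a to 5 bytes: K' = 70 3a 00 00 00.

703a000000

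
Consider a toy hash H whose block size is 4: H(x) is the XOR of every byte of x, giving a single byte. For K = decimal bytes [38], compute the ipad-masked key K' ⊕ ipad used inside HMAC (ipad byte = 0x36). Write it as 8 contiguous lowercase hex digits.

Key decimal bytes [38] = 26 is 1 byte ≤ B = 4; zero-pad to 4 bytes: K' = 26 00 00 00.
XOR each byte with 0x36: 26⊕36=10, 00⊕36=36, 00⊕36=36, 00⊕36=36.

10363636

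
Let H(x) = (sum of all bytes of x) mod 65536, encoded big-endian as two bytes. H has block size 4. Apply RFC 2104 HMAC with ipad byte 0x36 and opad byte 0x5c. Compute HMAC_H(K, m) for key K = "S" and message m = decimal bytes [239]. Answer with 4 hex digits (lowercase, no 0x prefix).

021a

Key "S" = 53 is 1 byte ≤ B = 4; zero-pad to 4 bytes: K' = 53 00 00 00.
K' ⊕ ipad = 65 36 36 36.  K' ⊕ opad = 0f 5c 5c 5c.
Inner input = (K'⊕ipad) ∥ m = 65 36 36 36 ∥ ef.
Inner hash: sum = 101+54+54+54+239 = 502 → 01 f6.
Outer input = (K'⊕opad) ∥ inner = 0f 5c 5c 5c ∥ 01 f6.
Outer hash (tag): sum = 15+92+92+92+1+246 = 538 → 02 1a.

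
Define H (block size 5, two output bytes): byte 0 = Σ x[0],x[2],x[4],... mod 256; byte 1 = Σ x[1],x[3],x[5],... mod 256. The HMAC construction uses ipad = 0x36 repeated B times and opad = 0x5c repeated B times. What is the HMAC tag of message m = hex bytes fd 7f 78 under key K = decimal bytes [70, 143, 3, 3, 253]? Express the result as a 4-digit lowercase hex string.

Key decimal bytes [70, 143, 3, 3, 253] = 46 8f 03 03 fd is exactly B = 5 bytes: K' = 46 8f 03 03 fd.
K' ⊕ ipad = 70 b9 35 35 cb.  K' ⊕ opad = 1a d3 5f 5f a1.
Inner input = (K'⊕ipad) ∥ m = 70 b9 35 35 cb ∥ fd 7f 78.
Inner hash: even-index sum = 495 mod 256 = 239; odd-index sum = 611 mod 256 = 99 → ef 63.
Outer input = (K'⊕opad) ∥ inner = 1a d3 5f 5f a1 ∥ ef 63.
Outer hash (tag): even-index sum = 381 mod 256 = 125; odd-index sum = 545 mod 256 = 33 → 7d 21.

7d21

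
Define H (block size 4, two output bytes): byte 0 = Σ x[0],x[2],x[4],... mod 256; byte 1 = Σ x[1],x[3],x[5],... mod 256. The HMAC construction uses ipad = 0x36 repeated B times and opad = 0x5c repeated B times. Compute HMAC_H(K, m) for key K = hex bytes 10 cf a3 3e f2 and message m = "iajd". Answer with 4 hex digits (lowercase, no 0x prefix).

Key hex bytes 10 cf a3 3e f2 is 5 bytes > B = 4, so hash it first: H(key) = a5 0d, then zero-pad to 4 bytes: K' = a5 0d 00 00.
K' ⊕ ipad = 93 3b 36 36.  K' ⊕ opad = f9 51 5c 5c.
Inner input = (K'⊕ipad) ∥ m = 93 3b 36 36 ∥ 69 61 6a 64.
Inner hash: even-index sum = 412 mod 256 = 156; odd-index sum = 310 mod 256 = 54 → 9c 36.
Outer input = (K'⊕opad) ∥ inner = f9 51 5c 5c ∥ 9c 36.
Outer hash (tag): even-index sum = 497 mod 256 = 241; odd-index sum = 227 mod 256 = 227 → f1 e3.

f1e3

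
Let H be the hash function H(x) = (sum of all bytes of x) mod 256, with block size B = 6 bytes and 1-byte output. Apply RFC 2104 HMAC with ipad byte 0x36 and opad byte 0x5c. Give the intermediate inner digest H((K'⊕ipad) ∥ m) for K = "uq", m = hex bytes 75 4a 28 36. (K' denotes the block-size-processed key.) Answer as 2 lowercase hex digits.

7f

Key "uq" = 75 71 is 2 bytes ≤ B = 6; zero-pad to 6 bytes: K' = 75 71 00 00 00 00.
K' ⊕ ipad = 43 47 36 36 36 36.
Inner input = 43 47 36 36 36 36 ∥ 75 4a 28 36.
Inner hash: sum = 67+71+54+54+54+54+117+74+40+54 = 639; mod 256 = 127 → 7f.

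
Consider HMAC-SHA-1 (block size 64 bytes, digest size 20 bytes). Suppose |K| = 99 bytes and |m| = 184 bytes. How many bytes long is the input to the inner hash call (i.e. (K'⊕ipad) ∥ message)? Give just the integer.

Key is 99 > 64 bytes, so it is hashed to 20 bytes then zero-padded to 64: |K'| = 64.
Inner input = (K'⊕ipad) ∥ m → 64 + 184 = 248 bytes.

248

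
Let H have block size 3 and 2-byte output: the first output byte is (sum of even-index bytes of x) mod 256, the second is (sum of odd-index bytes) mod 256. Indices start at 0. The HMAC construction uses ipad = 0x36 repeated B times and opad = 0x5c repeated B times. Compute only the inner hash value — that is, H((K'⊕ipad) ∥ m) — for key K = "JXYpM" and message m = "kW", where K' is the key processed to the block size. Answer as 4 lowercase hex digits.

Key "JXYpM" = 4a 58 59 70 4d is 5 bytes > B = 3, so hash it first: H(key) = f0 c8, then zero-pad to 3 bytes: K' = f0 c8 00.
K' ⊕ ipad = c6 fe 36.
Inner input = c6 fe 36 ∥ 6b 57.
Inner hash: even-index sum = 339 mod 256 = 83; odd-index sum = 361 mod 256 = 105 → 53 69.

5369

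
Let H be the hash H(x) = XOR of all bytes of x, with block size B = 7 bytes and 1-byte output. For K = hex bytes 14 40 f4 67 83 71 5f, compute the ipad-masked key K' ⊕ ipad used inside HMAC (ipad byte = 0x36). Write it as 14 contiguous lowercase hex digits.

2276c251b54769

Key hex bytes 14 40 f4 67 83 71 5f is exactly B = 7 bytes: K' = 14 40 f4 67 83 71 5f.
XOR each byte with 0x36: 14⊕36=22, 40⊕36=76, f4⊕36=c2, 67⊕36=51, 83⊕36=b5, 71⊕36=47, 5f⊕36=69.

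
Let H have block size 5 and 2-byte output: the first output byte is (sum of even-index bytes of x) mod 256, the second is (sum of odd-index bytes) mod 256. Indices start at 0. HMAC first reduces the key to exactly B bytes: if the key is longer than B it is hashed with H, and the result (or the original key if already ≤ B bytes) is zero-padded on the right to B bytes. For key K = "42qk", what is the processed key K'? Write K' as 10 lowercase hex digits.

Key "42qk" = 34 32 71 6b is 4 bytes ≤ B = 5; zero-pad to 5 bytes: K' = 34 32 71 6b 00.

3432716b00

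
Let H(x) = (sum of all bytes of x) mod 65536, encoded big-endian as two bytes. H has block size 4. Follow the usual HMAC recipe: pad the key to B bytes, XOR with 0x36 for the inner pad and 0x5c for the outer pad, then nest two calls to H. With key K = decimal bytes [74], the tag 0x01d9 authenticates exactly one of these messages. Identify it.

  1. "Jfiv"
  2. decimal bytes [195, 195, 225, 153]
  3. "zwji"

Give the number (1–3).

Key decimal bytes [74] = 4a is 1 byte ≤ B = 4; zero-pad to 4 bytes: K' = 4a 00 00 00.
K' ⊕ ipad = 7c 36 36 36; K' ⊕ opad = 16 5c 5c 5c.
m1: inner = H(7c 36 36 36 4a 66 69 76) = 02 ad; tag = H(16 5c 5c 5c 02 ad) = 01d9 ← matches
m2: inner = H(7c 36 36 36 c3 c3 e1 99) = 04 1e; tag = H(16 5c 5c 5c 04 1e) = 014c
m3: inner = H(7c 36 36 36 7a 77 6a 69) = 02 e2; tag = H(16 5c 5c 5c 02 e2) = 020e

1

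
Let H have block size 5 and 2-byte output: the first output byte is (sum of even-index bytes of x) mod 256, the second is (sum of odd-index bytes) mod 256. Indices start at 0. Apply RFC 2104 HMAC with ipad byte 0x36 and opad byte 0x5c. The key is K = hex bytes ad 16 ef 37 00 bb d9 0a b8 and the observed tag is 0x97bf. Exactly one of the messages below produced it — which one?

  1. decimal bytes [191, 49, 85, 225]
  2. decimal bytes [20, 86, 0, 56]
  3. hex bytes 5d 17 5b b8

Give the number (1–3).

2

Key hex bytes ad 16 ef 37 00 bb d9 0a b8 is 9 bytes > B = 5, so hash it first: H(key) = 2d 12, then zero-pad to 5 bytes: K' = 2d 12 00 00 00.
K' ⊕ ipad = 1b 24 36 36 36; K' ⊕ opad = 71 4e 5c 5c 5c.
m1: inner = H(1b 24 36 36 36 bf 31 55 e1) = 99 6e; tag = H(71 4e 5c 5c 5c 99 6e) = 9743
m2: inner = H(1b 24 36 36 36 14 56 00 38) = 15 6e; tag = H(71 4e 5c 5c 5c 15 6e) = 97bf ← matches
m3: inner = H(1b 24 36 36 36 5d 17 5b b8) = 56 12; tag = H(71 4e 5c 5c 5c 56 12) = 3b00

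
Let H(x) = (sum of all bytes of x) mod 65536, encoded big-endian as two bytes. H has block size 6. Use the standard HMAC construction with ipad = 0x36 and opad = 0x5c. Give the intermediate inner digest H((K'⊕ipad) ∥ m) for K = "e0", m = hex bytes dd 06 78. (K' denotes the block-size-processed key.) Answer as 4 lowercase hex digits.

Key "e0" = 65 30 is 2 bytes ≤ B = 6; zero-pad to 6 bytes: K' = 65 30 00 00 00 00.
K' ⊕ ipad = 53 06 36 36 36 36.
Inner input = 53 06 36 36 36 36 ∥ dd 06 78.
Inner hash: sum = 83+6+54+54+54+54+221+6+120 = 652 → 02 8c.

028c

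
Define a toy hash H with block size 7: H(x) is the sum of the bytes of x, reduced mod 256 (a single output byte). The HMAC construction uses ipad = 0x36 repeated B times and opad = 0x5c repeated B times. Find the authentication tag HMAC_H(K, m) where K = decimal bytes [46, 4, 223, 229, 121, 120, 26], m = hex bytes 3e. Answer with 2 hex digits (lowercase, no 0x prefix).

a2

Key decimal bytes [46, 4, 223, 229, 121, 120, 26] = 2e 04 df e5 79 78 1a is exactly B = 7 bytes: K' = 2e 04 df e5 79 78 1a.
K' ⊕ ipad = 18 32 e9 d3 4f 4e 2c.  K' ⊕ opad = 72 58 83 b9 25 24 46.
Inner input = (K'⊕ipad) ∥ m = 18 32 e9 d3 4f 4e 2c ∥ 3e.
Inner hash: sum = 24+50+233+211+79+78+44+62 = 781; mod 256 = 13 → 0d.
Outer input = (K'⊕opad) ∥ inner = 72 58 83 b9 25 24 46 ∥ 0d.
Outer hash (tag): sum = 114+88+131+185+37+36+70+13 = 674; mod 256 = 162 → a2.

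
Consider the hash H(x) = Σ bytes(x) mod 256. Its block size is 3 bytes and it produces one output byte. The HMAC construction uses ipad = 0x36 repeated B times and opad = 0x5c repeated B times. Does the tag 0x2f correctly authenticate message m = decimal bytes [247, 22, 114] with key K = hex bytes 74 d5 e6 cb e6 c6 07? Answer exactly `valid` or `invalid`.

Key hex bytes 74 d5 e6 cb e6 c6 07 is 7 bytes > B = 3, so hash it first: H(key) = ad, then zero-pad to 3 bytes: K' = ad 00 00.
K' ⊕ ipad = 9b 36 36; K' ⊕ opad = f1 5c 5c.
Inner hash: sum = 155+54+54+247+22+114 = 646; mod 256 = 134 → 86.
Outer hash (recomputed tag): sum = 241+92+92+134 = 559; mod 256 = 47 → 2f.
Recomputed tag = 2f; claimed = 2f → match.

valid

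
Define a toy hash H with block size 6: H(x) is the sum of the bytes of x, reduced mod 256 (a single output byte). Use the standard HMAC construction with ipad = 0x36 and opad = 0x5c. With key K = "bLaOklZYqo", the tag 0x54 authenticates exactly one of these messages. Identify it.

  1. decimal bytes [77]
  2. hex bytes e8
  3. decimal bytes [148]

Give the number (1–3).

2

Key "bLaOklZYqo" = 62 4c 61 4f 6b 6c 5a 59 71 6f is 10 bytes > B = 6, so hash it first: H(key) = c8, then zero-pad to 6 bytes: K' = c8 00 00 00 00 00.
K' ⊕ ipad = fe 36 36 36 36 36; K' ⊕ opad = 94 5c 5c 5c 5c 5c.
m1: inner = H(fe 36 36 36 36 36 4d) = 59; tag = H(94 5c 5c 5c 5c 5c 59) = b9
m2: inner = H(fe 36 36 36 36 36 e8) = f4; tag = H(94 5c 5c 5c 5c 5c f4) = 54 ← matches
m3: inner = H(fe 36 36 36 36 36 94) = a0; tag = H(94 5c 5c 5c 5c 5c a0) = 00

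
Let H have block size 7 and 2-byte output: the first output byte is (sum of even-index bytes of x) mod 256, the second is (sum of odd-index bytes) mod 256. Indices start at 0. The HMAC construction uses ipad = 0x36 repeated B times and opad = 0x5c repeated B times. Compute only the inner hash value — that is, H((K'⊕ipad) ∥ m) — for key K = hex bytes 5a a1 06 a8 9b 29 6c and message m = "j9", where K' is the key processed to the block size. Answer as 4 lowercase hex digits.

dcbe

Key hex bytes 5a a1 06 a8 9b 29 6c is exactly B = 7 bytes: K' = 5a a1 06 a8 9b 29 6c.
K' ⊕ ipad = 6c 97 30 9e ad 1f 5a.
Inner input = 6c 97 30 9e ad 1f 5a ∥ 6a 39.
Inner hash: even-index sum = 476 mod 256 = 220; odd-index sum = 446 mod 256 = 190 → dc be.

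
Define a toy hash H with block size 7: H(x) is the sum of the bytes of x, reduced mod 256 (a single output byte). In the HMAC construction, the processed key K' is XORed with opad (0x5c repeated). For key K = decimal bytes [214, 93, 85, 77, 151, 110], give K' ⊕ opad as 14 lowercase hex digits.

Key decimal bytes [214, 93, 85, 77, 151, 110] = d6 5d 55 4d 97 6e is 6 bytes ≤ B = 7; zero-pad to 7 bytes: K' = d6 5d 55 4d 97 6e 00.
XOR each byte with 0x5c: d6⊕5c=8a, 5d⊕5c=01, 55⊕5c=09, 4d⊕5c=11, 97⊕5c=cb, 6e⊕5c=32, 00⊕5c=5c.

8a010911cb325c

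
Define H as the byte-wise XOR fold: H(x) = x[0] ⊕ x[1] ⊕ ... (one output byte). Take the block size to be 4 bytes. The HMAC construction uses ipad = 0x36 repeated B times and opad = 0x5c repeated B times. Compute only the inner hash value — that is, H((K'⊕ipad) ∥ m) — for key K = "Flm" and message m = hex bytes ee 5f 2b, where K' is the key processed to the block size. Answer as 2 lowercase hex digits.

Key "Flm" = 46 6c 6d is 3 bytes ≤ B = 4; zero-pad to 4 bytes: K' = 46 6c 6d 00.
K' ⊕ ipad = 70 5a 5b 36.
Inner input = 70 5a 5b 36 ∥ ee 5f 2b.
Inner hash: XOR 70⊕5a⊕5b⊕36⊕ee⊕5f⊕2b = dd.

dd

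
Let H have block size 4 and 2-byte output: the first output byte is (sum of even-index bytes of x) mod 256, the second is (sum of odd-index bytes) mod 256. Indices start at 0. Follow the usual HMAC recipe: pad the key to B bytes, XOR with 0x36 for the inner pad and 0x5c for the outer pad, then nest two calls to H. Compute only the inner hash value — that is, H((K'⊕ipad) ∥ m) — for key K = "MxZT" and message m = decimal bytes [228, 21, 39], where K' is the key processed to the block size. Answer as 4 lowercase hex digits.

Key "MxZT" = 4d 78 5a 54 is exactly B = 4 bytes: K' = 4d 78 5a 54.
K' ⊕ ipad = 7b 4e 6c 62.
Inner input = 7b 4e 6c 62 ∥ e4 15 27.
Inner hash: even-index sum = 498 mod 256 = 242; odd-index sum = 197 mod 256 = 197 → f2 c5.

f2c5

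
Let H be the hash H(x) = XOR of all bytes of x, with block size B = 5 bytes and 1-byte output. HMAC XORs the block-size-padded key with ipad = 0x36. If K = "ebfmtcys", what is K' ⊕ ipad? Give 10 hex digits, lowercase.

Key "ebfmtcys" = 65 62 66 6d 74 63 79 73 is 8 bytes > B = 5, so hash it first: H(key) = 11, then zero-pad to 5 bytes: K' = 11 00 00 00 00.
XOR each byte with 0x36: 11⊕36=27, 00⊕36=36, 00⊕36=36, 00⊕36=36, 00⊕36=36.

2736363636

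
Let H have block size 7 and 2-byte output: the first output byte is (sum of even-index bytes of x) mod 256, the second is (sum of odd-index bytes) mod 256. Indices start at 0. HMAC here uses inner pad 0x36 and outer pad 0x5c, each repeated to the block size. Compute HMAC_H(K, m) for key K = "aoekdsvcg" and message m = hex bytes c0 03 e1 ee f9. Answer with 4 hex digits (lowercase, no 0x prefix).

Key "aoekdsvcg" = 61 6f 65 6b 64 73 76 63 67 is 9 bytes > B = 7, so hash it first: H(key) = 07 b0, then zero-pad to 7 bytes: K' = 07 b0 00 00 00 00 00.
K' ⊕ ipad = 31 86 36 36 36 36 36.  K' ⊕ opad = 5b ec 5c 5c 5c 5c 5c.
Inner input = (K'⊕ipad) ∥ m = 31 86 36 36 36 36 36 ∥ c0 03 e1 ee f9.
Inner hash: even-index sum = 452 mod 256 = 196; odd-index sum = 908 mod 256 = 140 → c4 8c.
Outer input = (K'⊕opad) ∥ inner = 5b ec 5c 5c 5c 5c 5c ∥ c4 8c.
Outer hash (tag): even-index sum = 507 mod 256 = 251; odd-index sum = 616 mod 256 = 104 → fb 68.

fb68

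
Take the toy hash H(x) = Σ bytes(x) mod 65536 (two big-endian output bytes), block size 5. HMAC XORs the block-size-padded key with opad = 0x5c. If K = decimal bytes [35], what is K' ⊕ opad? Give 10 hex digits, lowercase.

7f5c5c5c5c

Key decimal bytes [35] = 23 is 1 byte ≤ B = 5; zero-pad to 5 bytes: K' = 23 00 00 00 00.
XOR each byte with 0x5c: 23⊕5c=7f, 00⊕5c=5c, 00⊕5c=5c, 00⊕5c=5c, 00⊕5c=5c.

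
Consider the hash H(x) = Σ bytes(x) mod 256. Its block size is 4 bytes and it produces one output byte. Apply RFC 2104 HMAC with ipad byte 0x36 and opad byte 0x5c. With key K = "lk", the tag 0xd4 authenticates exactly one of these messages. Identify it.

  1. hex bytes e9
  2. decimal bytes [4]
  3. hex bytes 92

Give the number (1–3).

3

Key "lk" = 6c 6b is 2 bytes ≤ B = 4; zero-pad to 4 bytes: K' = 6c 6b 00 00.
K' ⊕ ipad = 5a 5d 36 36; K' ⊕ opad = 30 37 5c 5c.
m1: inner = H(5a 5d 36 36 e9) = 0c; tag = H(30 37 5c 5c 0c) = 2b
m2: inner = H(5a 5d 36 36 04) = 27; tag = H(30 37 5c 5c 27) = 46
m3: inner = H(5a 5d 36 36 92) = b5; tag = H(30 37 5c 5c b5) = d4 ← matches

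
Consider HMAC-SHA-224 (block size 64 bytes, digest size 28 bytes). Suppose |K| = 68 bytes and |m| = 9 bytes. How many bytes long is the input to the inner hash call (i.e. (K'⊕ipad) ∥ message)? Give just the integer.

73

Key is 68 > 64 bytes, so it is hashed to 28 bytes then zero-padded to 64: |K'| = 64.
Inner input = (K'⊕ipad) ∥ m → 64 + 9 = 73 bytes.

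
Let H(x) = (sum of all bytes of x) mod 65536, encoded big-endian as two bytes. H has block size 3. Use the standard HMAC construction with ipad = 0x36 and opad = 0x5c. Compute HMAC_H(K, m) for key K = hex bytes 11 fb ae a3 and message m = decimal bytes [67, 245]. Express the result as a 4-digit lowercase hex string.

Key hex bytes 11 fb ae a3 is 4 bytes > B = 3, so hash it first: H(key) = 02 5d, then zero-pad to 3 bytes: K' = 02 5d 00.
K' ⊕ ipad = 34 6b 36.  K' ⊕ opad = 5e 01 5c.
Inner input = (K'⊕ipad) ∥ m = 34 6b 36 ∥ 43 f5.
Inner hash: sum = 52+107+54+67+245 = 525 → 02 0d.
Outer input = (K'⊕opad) ∥ inner = 5e 01 5c ∥ 02 0d.
Outer hash (tag): sum = 94+1+92+2+13 = 202 → 00 ca.

00ca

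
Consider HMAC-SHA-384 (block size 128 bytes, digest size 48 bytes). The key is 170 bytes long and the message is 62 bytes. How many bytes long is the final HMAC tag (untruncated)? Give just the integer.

48

The tag is one SHA-384 digest: 48 bytes.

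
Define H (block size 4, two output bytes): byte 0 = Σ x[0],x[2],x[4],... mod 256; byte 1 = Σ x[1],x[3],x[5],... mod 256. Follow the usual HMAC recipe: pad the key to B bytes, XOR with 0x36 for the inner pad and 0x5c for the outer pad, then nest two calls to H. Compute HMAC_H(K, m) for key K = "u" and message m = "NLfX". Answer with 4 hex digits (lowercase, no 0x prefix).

b2c8

Key "u" = 75 is 1 byte ≤ B = 4; zero-pad to 4 bytes: K' = 75 00 00 00.
K' ⊕ ipad = 43 36 36 36.  K' ⊕ opad = 29 5c 5c 5c.
Inner input = (K'⊕ipad) ∥ m = 43 36 36 36 ∥ 4e 4c 66 58.
Inner hash: even-index sum = 301 mod 256 = 45; odd-index sum = 272 mod 256 = 16 → 2d 10.
Outer input = (K'⊕opad) ∥ inner = 29 5c 5c 5c ∥ 2d 10.
Outer hash (tag): even-index sum = 178 mod 256 = 178; odd-index sum = 200 mod 256 = 200 → b2 c8.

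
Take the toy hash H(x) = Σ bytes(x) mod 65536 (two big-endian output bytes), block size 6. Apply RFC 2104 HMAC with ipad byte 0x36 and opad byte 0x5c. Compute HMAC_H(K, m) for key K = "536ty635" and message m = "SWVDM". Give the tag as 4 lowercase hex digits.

Key "536ty635" = 35 33 36 74 79 36 33 35 is 8 bytes > B = 6, so hash it first: H(key) = 02 29, then zero-pad to 6 bytes: K' = 02 29 00 00 00 00.
K' ⊕ ipad = 34 1f 36 36 36 36.  K' ⊕ opad = 5e 75 5c 5c 5c 5c.
Inner input = (K'⊕ipad) ∥ m = 34 1f 36 36 36 36 ∥ 53 57 56 44 4d.
Inner hash: sum = 52+31+54+54+54+54+83+87+86+68+77 = 700 → 02 bc.
Outer input = (K'⊕opad) ∥ inner = 5e 75 5c 5c 5c 5c ∥ 02 bc.
Outer hash (tag): sum = 94+117+92+92+92+92+2+188 = 769 → 03 01.

0301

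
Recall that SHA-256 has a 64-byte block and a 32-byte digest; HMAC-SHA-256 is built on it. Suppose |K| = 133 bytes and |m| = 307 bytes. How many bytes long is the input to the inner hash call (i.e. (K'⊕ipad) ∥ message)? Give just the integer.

Key is 133 > 64 bytes, so it is hashed to 32 bytes then zero-padded to 64: |K'| = 64.
Inner input = (K'⊕ipad) ∥ m → 64 + 307 = 371 bytes.

371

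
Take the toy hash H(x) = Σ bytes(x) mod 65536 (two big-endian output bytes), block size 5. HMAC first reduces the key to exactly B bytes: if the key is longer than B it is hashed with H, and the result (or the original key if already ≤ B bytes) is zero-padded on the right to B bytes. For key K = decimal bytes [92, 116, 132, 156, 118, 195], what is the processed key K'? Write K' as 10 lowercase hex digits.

|K| = 6 > B = 5, so first hash the key.
H(K): sum = 92+116+132+156+118+195 = 809 → 03 29.
Zero-pad H(K) = 03 29 to 5 bytes: K' = 03 29 00 00 00.

0329000000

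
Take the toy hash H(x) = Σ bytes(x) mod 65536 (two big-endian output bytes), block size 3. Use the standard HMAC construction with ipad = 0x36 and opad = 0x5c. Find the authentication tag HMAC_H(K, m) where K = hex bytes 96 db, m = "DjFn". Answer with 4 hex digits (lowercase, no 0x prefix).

01d5

Key hex bytes 96 db is 2 bytes ≤ B = 3; zero-pad to 3 bytes: K' = 96 db 00.
K' ⊕ ipad = a0 ed 36.  K' ⊕ opad = ca 87 5c.
Inner input = (K'⊕ipad) ∥ m = a0 ed 36 ∥ 44 6a 46 6e.
Inner hash: sum = 160+237+54+68+106+70+110 = 805 → 03 25.
Outer input = (K'⊕opad) ∥ inner = ca 87 5c ∥ 03 25.
Outer hash (tag): sum = 202+135+92+3+37 = 469 → 01 d5.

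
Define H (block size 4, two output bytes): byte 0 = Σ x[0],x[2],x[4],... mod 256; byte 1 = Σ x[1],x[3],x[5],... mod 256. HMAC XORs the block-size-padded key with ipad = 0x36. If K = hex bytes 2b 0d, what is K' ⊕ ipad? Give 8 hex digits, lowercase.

1d3b3636

Key hex bytes 2b 0d is 2 bytes ≤ B = 4; zero-pad to 4 bytes: K' = 2b 0d 00 00.
XOR each byte with 0x36: 2b⊕36=1d, 0d⊕36=3b, 00⊕36=36, 00⊕36=36.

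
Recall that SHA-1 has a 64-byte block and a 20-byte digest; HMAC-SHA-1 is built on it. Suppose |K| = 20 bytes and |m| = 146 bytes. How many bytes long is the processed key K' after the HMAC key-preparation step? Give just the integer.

Key is 20 ≤ 64 bytes, zero-padded: |K'| = 64.

64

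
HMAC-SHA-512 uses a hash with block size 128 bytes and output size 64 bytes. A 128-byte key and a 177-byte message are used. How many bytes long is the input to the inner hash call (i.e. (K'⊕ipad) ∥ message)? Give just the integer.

305

Key is 128 ≤ 128 bytes, zero-padded: |K'| = 128.
Inner input = (K'⊕ipad) ∥ m → 128 + 177 = 305 bytes.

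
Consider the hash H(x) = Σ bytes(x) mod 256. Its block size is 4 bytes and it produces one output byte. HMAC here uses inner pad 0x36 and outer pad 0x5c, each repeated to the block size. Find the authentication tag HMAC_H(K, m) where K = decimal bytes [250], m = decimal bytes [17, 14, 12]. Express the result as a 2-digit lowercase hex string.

53

Key decimal bytes [250] = fa is 1 byte ≤ B = 4; zero-pad to 4 bytes: K' = fa 00 00 00.
K' ⊕ ipad = cc 36 36 36.  K' ⊕ opad = a6 5c 5c 5c.
Inner input = (K'⊕ipad) ∥ m = cc 36 36 36 ∥ 11 0e 0c.
Inner hash: sum = 204+54+54+54+17+14+12 = 409; mod 256 = 153 → 99.
Outer input = (K'⊕opad) ∥ inner = a6 5c 5c 5c ∥ 99.
Outer hash (tag): sum = 166+92+92+92+153 = 595; mod 256 = 83 → 53.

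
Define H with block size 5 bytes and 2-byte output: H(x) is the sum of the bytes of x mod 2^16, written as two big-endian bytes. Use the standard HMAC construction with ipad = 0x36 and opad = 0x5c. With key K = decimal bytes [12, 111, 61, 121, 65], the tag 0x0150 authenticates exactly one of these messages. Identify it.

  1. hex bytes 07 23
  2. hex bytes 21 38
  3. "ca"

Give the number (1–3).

3

Key decimal bytes [12, 111, 61, 121, 65] = 0c 6f 3d 79 41 is exactly B = 5 bytes: K' = 0c 6f 3d 79 41.
K' ⊕ ipad = 3a 59 0b 4f 77; K' ⊕ opad = 50 33 61 25 1d.
m1: inner = H(3a 59 0b 4f 77 07 23) = 01 8e; tag = H(50 33 61 25 1d 01 8e) = 01b5
m2: inner = H(3a 59 0b 4f 77 21 38) = 01 bd; tag = H(50 33 61 25 1d 01 bd) = 01e4
m3: inner = H(3a 59 0b 4f 77 63 61) = 02 28; tag = H(50 33 61 25 1d 02 28) = 0150 ← matches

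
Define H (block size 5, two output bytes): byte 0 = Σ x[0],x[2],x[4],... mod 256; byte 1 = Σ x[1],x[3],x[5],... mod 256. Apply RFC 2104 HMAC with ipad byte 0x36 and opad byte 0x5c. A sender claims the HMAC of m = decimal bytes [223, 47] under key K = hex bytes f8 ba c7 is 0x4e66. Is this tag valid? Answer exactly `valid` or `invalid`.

Key hex bytes f8 ba c7 is 3 bytes ≤ B = 5; zero-pad to 5 bytes: K' = f8 ba c7 00 00.
K' ⊕ ipad = ce 8c f1 36 36; K' ⊕ opad = a4 e6 9b 5c 5c.
Inner hash: even-index sum = 548 mod 256 = 36; odd-index sum = 417 mod 256 = 161 → 24 a1.
Outer hash (recomputed tag): even-index sum = 572 mod 256 = 60; odd-index sum = 358 mod 256 = 102 → 3c 66.
Recomputed tag = 3c66; claimed = 4e66 → mismatch.

invalid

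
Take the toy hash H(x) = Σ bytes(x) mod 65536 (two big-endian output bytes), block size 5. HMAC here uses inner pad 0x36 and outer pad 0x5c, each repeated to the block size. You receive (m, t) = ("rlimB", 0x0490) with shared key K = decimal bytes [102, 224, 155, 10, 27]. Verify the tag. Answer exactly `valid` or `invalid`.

invalid

Key decimal bytes [102, 224, 155, 10, 27] = 66 e0 9b 0a 1b is exactly B = 5 bytes: K' = 66 e0 9b 0a 1b.
K' ⊕ ipad = 50 d6 ad 3c 2d; K' ⊕ opad = 3a bc c7 56 47.
Inner hash: sum = 80+214+173+60+45+114+108+105+109+66 = 1074 → 04 32.
Outer hash (recomputed tag): sum = 58+188+199+86+71+4+50 = 656 → 02 90.
Recomputed tag = 0290; claimed = 0490 → mismatch.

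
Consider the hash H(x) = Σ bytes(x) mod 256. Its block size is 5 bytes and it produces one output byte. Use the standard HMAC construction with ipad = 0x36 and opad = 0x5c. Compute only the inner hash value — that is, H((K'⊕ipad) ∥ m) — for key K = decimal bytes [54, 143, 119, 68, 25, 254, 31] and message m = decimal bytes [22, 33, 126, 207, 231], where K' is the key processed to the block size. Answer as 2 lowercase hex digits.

Key decimal bytes [54, 143, 119, 68, 25, 254, 31] = 36 8f 77 44 19 fe 1f is 7 bytes > B = 5, so hash it first: H(key) = b6, then zero-pad to 5 bytes: K' = b6 00 00 00 00.
K' ⊕ ipad = 80 36 36 36 36.
Inner input = 80 36 36 36 36 ∥ 16 21 7e cf e7.
Inner hash: sum = 128+54+54+54+54+22+33+126+207+231 = 963; mod 256 = 195 → c3.

c3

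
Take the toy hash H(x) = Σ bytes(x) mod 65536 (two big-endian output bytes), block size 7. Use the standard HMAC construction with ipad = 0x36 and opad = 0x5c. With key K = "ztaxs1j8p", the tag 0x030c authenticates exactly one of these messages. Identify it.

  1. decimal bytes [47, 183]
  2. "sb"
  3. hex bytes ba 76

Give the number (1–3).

3

Key "ztaxs1j8p" = 7a 74 61 78 73 31 6a 38 70 is 9 bytes > B = 7, so hash it first: H(key) = 03 7d, then zero-pad to 7 bytes: K' = 03 7d 00 00 00 00 00.
K' ⊕ ipad = 35 4b 36 36 36 36 36; K' ⊕ opad = 5f 21 5c 5c 5c 5c 5c.
m1: inner = H(35 4b 36 36 36 36 36 2f b7) = 02 74; tag = H(5f 21 5c 5c 5c 5c 5c 02 74) = 02c2
m2: inner = H(35 4b 36 36 36 36 36 73 62) = 02 63; tag = H(5f 21 5c 5c 5c 5c 5c 02 63) = 02b1
m3: inner = H(35 4b 36 36 36 36 36 ba 76) = 02 be; tag = H(5f 21 5c 5c 5c 5c 5c 02 be) = 030c ← matches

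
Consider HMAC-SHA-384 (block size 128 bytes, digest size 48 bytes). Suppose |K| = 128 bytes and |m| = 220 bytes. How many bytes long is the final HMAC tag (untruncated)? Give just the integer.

48

The tag is one SHA-384 digest: 48 bytes.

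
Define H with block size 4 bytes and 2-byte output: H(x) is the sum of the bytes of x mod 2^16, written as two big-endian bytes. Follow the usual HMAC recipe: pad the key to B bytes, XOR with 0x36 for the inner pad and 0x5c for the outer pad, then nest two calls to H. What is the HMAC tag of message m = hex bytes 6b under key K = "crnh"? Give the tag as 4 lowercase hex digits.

018e

Key "crnh" = 63 72 6e 68 is exactly B = 4 bytes: K' = 63 72 6e 68.
K' ⊕ ipad = 55 44 58 5e.  K' ⊕ opad = 3f 2e 32 34.
Inner input = (K'⊕ipad) ∥ m = 55 44 58 5e ∥ 6b.
Inner hash: sum = 85+68+88+94+107 = 442 → 01 ba.
Outer input = (K'⊕opad) ∥ inner = 3f 2e 32 34 ∥ 01 ba.
Outer hash (tag): sum = 63+46+50+52+1+186 = 398 → 01 8e.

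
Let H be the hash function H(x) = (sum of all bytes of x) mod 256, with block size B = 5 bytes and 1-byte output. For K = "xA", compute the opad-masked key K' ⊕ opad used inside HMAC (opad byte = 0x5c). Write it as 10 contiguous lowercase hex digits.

Key "xA" = 78 41 is 2 bytes ≤ B = 5; zero-pad to 5 bytes: K' = 78 41 00 00 00.
XOR each byte with 0x5c: 78⊕5c=24, 41⊕5c=1d, 00⊕5c=5c, 00⊕5c=5c, 00⊕5c=5c.

241d5c5c5c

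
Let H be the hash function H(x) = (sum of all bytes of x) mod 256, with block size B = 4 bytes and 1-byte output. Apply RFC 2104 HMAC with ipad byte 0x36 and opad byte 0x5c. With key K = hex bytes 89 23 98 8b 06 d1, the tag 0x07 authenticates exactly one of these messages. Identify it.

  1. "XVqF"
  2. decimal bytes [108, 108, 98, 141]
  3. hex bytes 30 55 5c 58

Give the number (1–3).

2

Key hex bytes 89 23 98 8b 06 d1 is 6 bytes > B = 4, so hash it first: H(key) = a6, then zero-pad to 4 bytes: K' = a6 00 00 00.
K' ⊕ ipad = 90 36 36 36; K' ⊕ opad = fa 5c 5c 5c.
m1: inner = H(90 36 36 36 58 56 71 46) = 97; tag = H(fa 5c 5c 5c 97) = a5
m2: inner = H(90 36 36 36 6c 6c 62 8d) = f9; tag = H(fa 5c 5c 5c f9) = 07 ← matches
m3: inner = H(90 36 36 36 30 55 5c 58) = 6b; tag = H(fa 5c 5c 5c 6b) = 79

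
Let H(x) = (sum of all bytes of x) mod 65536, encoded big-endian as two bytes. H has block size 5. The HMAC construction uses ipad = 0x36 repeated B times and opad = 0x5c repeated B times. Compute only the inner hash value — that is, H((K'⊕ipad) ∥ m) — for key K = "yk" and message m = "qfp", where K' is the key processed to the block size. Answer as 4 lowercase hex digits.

Key "yk" = 79 6b is 2 bytes ≤ B = 5; zero-pad to 5 bytes: K' = 79 6b 00 00 00.
K' ⊕ ipad = 4f 5d 36 36 36.
Inner input = 4f 5d 36 36 36 ∥ 71 66 70.
Inner hash: sum = 79+93+54+54+54+113+102+112 = 661 → 02 95.

0295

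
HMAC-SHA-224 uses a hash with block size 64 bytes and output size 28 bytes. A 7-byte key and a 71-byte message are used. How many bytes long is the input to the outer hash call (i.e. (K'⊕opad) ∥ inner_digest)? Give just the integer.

Key is 7 ≤ 64 bytes, zero-padded: |K'| = 64.
Outer input = (K'⊕opad) ∥ H(inner) → 64 + 28 = 92 bytes.

92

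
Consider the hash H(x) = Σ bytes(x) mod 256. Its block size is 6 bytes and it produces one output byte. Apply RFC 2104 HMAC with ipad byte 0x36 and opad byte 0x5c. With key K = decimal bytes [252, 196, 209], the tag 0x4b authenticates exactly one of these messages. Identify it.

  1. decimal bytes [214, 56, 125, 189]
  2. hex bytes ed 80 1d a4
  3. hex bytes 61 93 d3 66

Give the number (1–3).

Key decimal bytes [252, 196, 209] = fc c4 d1 is 3 bytes ≤ B = 6; zero-pad to 6 bytes: K' = fc c4 d1 00 00 00.
K' ⊕ ipad = ca f2 e7 36 36 36; K' ⊕ opad = a0 98 8d 5c 5c 5c.
m1: inner = H(ca f2 e7 36 36 36 d6 38 7d bd) = 8d; tag = H(a0 98 8d 5c 5c 5c 8d) = 66
m2: inner = H(ca f2 e7 36 36 36 ed 80 1d a4) = 73; tag = H(a0 98 8d 5c 5c 5c 73) = 4c
m3: inner = H(ca f2 e7 36 36 36 61 93 d3 66) = 72; tag = H(a0 98 8d 5c 5c 5c 72) = 4b ← matches

3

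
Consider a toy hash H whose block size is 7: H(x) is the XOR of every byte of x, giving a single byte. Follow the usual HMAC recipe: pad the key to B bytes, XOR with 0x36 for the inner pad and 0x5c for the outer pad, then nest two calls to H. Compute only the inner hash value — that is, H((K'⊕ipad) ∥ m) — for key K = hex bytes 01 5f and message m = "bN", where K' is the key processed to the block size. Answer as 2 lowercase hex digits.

44

Key hex bytes 01 5f is 2 bytes ≤ B = 7; zero-pad to 7 bytes: K' = 01 5f 00 00 00 00 00.
K' ⊕ ipad = 37 69 36 36 36 36 36.
Inner input = 37 69 36 36 36 36 36 ∥ 62 4e.
Inner hash: XOR 37⊕69⊕36⊕36⊕36⊕36⊕36⊕62⊕4e = 44.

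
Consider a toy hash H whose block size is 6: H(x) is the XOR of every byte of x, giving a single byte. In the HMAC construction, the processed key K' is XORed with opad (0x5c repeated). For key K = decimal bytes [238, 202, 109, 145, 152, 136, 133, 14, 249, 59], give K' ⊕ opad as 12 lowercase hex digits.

dd5c5c5c5c5c

Key decimal bytes [238, 202, 109, 145, 152, 136, 133, 14, 249, 59] = ee ca 6d 91 98 88 85 0e f9 3b is 10 bytes > B = 6, so hash it first: H(key) = 81, then zero-pad to 6 bytes: K' = 81 00 00 00 00 00.
XOR each byte with 0x5c: 81⊕5c=dd, 00⊕5c=5c, 00⊕5c=5c, 00⊕5c=5c, 00⊕5c=5c, 00⊕5c=5c.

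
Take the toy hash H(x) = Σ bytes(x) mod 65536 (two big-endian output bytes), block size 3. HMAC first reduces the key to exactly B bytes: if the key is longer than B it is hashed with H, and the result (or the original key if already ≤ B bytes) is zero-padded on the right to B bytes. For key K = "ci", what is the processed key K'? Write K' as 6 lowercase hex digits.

Key "ci" = 63 69 is 2 bytes ≤ B = 3; zero-pad to 3 bytes: K' = 63 69 00.

636900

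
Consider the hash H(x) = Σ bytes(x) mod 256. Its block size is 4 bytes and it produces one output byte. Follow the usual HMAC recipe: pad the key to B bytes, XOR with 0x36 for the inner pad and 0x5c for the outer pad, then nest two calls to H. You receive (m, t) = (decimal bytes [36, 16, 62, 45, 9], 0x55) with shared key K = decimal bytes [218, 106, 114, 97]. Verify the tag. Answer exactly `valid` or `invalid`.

invalid

Key decimal bytes [218, 106, 114, 97] = da 6a 72 61 is exactly B = 4 bytes: K' = da 6a 72 61.
K' ⊕ ipad = ec 5c 44 57; K' ⊕ opad = 86 36 2e 3d.
Inner hash: sum = 236+92+68+87+36+16+62+45+9 = 651; mod 256 = 139 → 8b.
Outer hash (recomputed tag): sum = 134+54+46+61+139 = 434; mod 256 = 178 → b2.
Recomputed tag = b2; claimed = 55 → mismatch.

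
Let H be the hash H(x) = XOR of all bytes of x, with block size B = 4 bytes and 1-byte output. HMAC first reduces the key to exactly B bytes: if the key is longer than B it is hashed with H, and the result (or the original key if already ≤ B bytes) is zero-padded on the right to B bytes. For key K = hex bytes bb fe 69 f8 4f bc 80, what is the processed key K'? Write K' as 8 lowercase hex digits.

a7000000

|K| = 7 > B = 4, so first hash the key.
H(K): XOR bb⊕fe⊕69⊕f8⊕4f⊕bc⊕80 = a7.
Zero-pad H(K) = a7 to 4 bytes: K' = a7 00 00 00.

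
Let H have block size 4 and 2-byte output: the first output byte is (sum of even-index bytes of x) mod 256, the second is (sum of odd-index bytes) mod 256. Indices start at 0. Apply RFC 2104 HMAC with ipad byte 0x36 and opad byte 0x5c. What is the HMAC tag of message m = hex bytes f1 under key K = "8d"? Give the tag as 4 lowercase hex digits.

Key "8d" = 38 64 is 2 bytes ≤ B = 4; zero-pad to 4 bytes: K' = 38 64 00 00.
K' ⊕ ipad = 0e 52 36 36.  K' ⊕ opad = 64 38 5c 5c.
Inner input = (K'⊕ipad) ∥ m = 0e 52 36 36 ∥ f1.
Inner hash: even-index sum = 309 mod 256 = 53; odd-index sum = 136 mod 256 = 136 → 35 88.
Outer input = (K'⊕opad) ∥ inner = 64 38 5c 5c ∥ 35 88.
Outer hash (tag): even-index sum = 245 mod 256 = 245; odd-index sum = 284 mod 256 = 28 → f5 1c.

f51c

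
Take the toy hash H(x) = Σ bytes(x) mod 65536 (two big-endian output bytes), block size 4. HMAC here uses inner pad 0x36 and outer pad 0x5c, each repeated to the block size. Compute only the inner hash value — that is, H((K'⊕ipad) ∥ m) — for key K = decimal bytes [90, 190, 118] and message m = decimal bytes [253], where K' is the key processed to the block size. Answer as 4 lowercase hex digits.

0267

Key decimal bytes [90, 190, 118] = 5a be 76 is 3 bytes ≤ B = 4; zero-pad to 4 bytes: K' = 5a be 76 00.
K' ⊕ ipad = 6c 88 40 36.
Inner input = 6c 88 40 36 ∥ fd.
Inner hash: sum = 108+136+64+54+253 = 615 → 02 67.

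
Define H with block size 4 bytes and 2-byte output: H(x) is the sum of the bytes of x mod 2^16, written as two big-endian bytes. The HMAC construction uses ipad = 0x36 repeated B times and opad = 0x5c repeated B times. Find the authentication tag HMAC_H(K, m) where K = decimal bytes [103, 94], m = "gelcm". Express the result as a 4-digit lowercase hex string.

Key decimal bytes [103, 94] = 67 5e is 2 bytes ≤ B = 4; zero-pad to 4 bytes: K' = 67 5e 00 00.
K' ⊕ ipad = 51 68 36 36.  K' ⊕ opad = 3b 02 5c 5c.
Inner input = (K'⊕ipad) ∥ m = 51 68 36 36 ∥ 67 65 6c 63 6d.
Inner hash: sum = 81+104+54+54+103+101+108+99+109 = 813 → 03 2d.
Outer input = (K'⊕opad) ∥ inner = 3b 02 5c 5c ∥ 03 2d.
Outer hash (tag): sum = 59+2+92+92+3+45 = 293 → 01 25.

0125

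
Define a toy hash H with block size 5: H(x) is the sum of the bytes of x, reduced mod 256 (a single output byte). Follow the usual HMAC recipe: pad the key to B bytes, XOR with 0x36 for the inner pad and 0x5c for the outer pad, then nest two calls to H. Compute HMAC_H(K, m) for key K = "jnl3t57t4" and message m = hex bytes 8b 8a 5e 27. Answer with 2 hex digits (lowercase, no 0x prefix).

4e

Key "jnl3t57t4" = 6a 6e 6c 33 74 35 37 74 34 is 9 bytes > B = 5, so hash it first: H(key) = ff, then zero-pad to 5 bytes: K' = ff 00 00 00 00.
K' ⊕ ipad = c9 36 36 36 36.  K' ⊕ opad = a3 5c 5c 5c 5c.
Inner input = (K'⊕ipad) ∥ m = c9 36 36 36 36 ∥ 8b 8a 5e 27.
Inner hash: sum = 201+54+54+54+54+139+138+94+39 = 827; mod 256 = 59 → 3b.
Outer input = (K'⊕opad) ∥ inner = a3 5c 5c 5c 5c ∥ 3b.
Outer hash (tag): sum = 163+92+92+92+92+59 = 590; mod 256 = 78 → 4e.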